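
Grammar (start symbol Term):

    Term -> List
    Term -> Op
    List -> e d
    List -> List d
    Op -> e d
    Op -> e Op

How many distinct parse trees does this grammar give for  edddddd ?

1

Parse trees for edddddd:
  [Term [List [List [List [List [List [List e d] d] d] d] d] d]]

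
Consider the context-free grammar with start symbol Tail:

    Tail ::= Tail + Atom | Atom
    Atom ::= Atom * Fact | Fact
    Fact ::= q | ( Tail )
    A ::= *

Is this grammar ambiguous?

(A is unreachable from Tail, so its rules don't affect L(Tail).) Tail → Tail + Atom | Atom  ;  Atom → Atom * Fact | Fact  — a left-associative chain with Fact at the bottom. Each string factors uniquely by precedence.

Unambiguous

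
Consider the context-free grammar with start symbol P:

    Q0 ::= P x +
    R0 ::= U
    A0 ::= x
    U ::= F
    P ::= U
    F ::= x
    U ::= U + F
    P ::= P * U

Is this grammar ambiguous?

Only P, U, F are reachable from P; ignoring the rest: This is a standard precedence ladder (P over U over F), with each level left-recursive on its own operator ('*' at P, '+' at U). That structure is LR(1), hence unambiguous.

Unambiguous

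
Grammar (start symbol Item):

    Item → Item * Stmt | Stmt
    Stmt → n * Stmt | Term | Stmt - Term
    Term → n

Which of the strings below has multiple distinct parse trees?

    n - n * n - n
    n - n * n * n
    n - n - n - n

n - n * n * n

n - n * n - n: 1 tree
n - n * n * n: 2 trees
n - n - n - n: 1 tree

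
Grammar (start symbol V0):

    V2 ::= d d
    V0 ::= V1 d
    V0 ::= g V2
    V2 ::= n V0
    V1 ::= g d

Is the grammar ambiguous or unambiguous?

Ambiguous

Witness: g d d

Derivation 1: V0 ⇒ V1 d ⇒ g d d
Derivation 2: V0 ⇒ g V2 ⇒ g d d

Two distinct leftmost derivations for the same string.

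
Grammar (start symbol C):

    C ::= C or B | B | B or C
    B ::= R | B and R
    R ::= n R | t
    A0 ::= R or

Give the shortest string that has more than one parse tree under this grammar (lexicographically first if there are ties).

length 1: no string has ≥2 trees
length 2: no string has ≥2 trees
length 3: t or t has 2 parse trees

Two derivations of t or t:
  C ⇒ C or B ⇒ B or B ⇒ R or B ⇒ t or B ⇒ t or R ⇒ t or t
  C ⇒ B or C ⇒ R or C ⇒ t or C ⇒ t or B ⇒ t or R ⇒ t or t

t or t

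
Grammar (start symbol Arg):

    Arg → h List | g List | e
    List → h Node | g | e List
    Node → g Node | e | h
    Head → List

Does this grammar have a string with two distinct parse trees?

Unambiguous

Only Arg, List, Node are reachable from Arg; ignoring the rest: Each reachable nonterminal has at most one production per leading terminal, and all productions are right-linear; the derivation is determined token-by-token.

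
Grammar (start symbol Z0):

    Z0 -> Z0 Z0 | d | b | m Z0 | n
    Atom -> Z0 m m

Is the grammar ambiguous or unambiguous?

Witness: b b b

Derivation 1: Z0 ⇒ Z0 Z0 ⇒ Z0 Z0 Z0 ⇒ b Z0 Z0 ⇒ b b Z0 ⇒ b b b
Derivation 2: Z0 ⇒ Z0 Z0 ⇒ b Z0 ⇒ b Z0 Z0 ⇒ b b Z0 ⇒ b b b

Two distinct leftmost derivations for the same string.

Ambiguous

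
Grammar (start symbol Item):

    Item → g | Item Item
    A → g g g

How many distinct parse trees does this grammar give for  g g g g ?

Parse trees for g g g g:
  [Item [Item g] [Item [Item g] [Item [Item g] [Item g]]]]
  [Item [Item g] [Item [Item [Item g] [Item g]] [Item g]]]
  [Item [Item [Item g] [Item g]] [Item [Item g] [Item g]]]
  [Item [Item [Item g] [Item [Item g] [Item g]]] [Item g]]
  [Item [Item [Item [Item g] [Item g]] [Item g]] [Item g]]

5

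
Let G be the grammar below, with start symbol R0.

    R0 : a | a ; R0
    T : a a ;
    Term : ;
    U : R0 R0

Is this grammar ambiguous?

Only R0 is reachable from R0; ignoring the rest: The reachable grammar is A → atom sep A | atom. Each atom is followed by either the separator (recurse) or end-of-string (stop) — no choice point.

Unambiguous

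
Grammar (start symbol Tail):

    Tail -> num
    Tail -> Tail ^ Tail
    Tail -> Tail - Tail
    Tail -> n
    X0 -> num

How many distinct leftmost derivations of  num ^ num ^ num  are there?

2

Parse trees for num ^ num ^ num:
  [Tail [Tail num] ^ [Tail [Tail num] ^ [Tail num]]]
  [Tail [Tail [Tail num] ^ [Tail num]] ^ [Tail num]]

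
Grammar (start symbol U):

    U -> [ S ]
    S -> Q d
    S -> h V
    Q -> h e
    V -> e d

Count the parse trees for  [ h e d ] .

2

Parse trees for [ h e d ]:
  [U [ [S [Q h e] d] ]]
  [U [ [S h [V e d]] ]]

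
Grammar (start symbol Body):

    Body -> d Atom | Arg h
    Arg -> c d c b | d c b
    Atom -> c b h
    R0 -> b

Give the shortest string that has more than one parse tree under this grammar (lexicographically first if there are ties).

length 4: d c b h has 2 parse trees

Two derivations of d c b h:
  Body ⇒ d Atom ⇒ d c b h
  Body ⇒ Arg h ⇒ d c b h

d c b h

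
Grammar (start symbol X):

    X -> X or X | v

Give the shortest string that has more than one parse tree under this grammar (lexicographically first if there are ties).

v or v or v

length 1: no string has ≥2 trees
length 3: no string has ≥2 trees
length 5: v or v or v has 2 parse trees

Two derivations of v or v or v:
  X ⇒ X or X ⇒ X or X or X ⇒ v or X or X ⇒ v or v or X ⇒ v or v or v
  X ⇒ X or X ⇒ v or X ⇒ v or X or X ⇒ v or v or X ⇒ v or v or v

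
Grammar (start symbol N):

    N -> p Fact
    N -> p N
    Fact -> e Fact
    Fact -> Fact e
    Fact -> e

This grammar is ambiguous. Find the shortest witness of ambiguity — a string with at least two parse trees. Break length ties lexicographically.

length 2: no string has ≥2 trees
length 3: p e e has 2 parse trees

Two derivations of p e e:
  N ⇒ p Fact ⇒ p e Fact ⇒ p e e
  N ⇒ p Fact ⇒ p Fact e ⇒ p e e

p e e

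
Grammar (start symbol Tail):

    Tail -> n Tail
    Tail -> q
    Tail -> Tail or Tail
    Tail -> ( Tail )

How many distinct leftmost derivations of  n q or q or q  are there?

Parse trees for n q or q or q:
  [Tail n [Tail [Tail q] or [Tail [Tail q] or [Tail q]]]]
  [Tail n [Tail [Tail [Tail q] or [Tail q]] or [Tail q]]]
  [Tail [Tail n [Tail q]] or [Tail [Tail q] or [Tail q]]]
  [Tail [Tail n [Tail [Tail q] or [Tail q]]] or [Tail q]]
  [Tail [Tail [Tail n [Tail q]] or [Tail q]] or [Tail q]]

5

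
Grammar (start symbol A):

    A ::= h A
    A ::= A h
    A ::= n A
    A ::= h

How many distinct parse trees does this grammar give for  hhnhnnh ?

Parse trees for hhnhnnh:
  [A h [A h [A n [A h [A n [A n [A h]]]]]]]

1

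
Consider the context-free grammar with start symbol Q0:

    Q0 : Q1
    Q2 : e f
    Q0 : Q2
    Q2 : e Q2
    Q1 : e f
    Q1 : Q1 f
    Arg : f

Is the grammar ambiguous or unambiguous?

Ambiguous

Witness: e f

Derivation 1: Q0 ⇒ Q1 ⇒ e f
Derivation 2: Q0 ⇒ Q2 ⇒ e f

Two distinct leftmost derivations for the same string.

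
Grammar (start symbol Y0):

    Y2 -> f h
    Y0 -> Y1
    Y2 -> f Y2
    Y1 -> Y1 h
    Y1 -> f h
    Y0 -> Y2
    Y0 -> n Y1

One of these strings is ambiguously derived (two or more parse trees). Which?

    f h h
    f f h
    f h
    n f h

f h

f h h: 1 tree
f f h: 1 tree
f h: 2 trees
n f h: 1 tree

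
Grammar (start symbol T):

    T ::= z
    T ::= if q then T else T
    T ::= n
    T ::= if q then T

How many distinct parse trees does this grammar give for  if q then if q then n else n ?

2

Parse trees for if q then if q then n else n:
  [T if q then [T if q then [T n]] else [T n]]
  [T if q then [T if q then [T n] else [T n]]]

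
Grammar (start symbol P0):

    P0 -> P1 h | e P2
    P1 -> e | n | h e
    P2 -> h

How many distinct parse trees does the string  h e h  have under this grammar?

Parse trees for h e h:
  [P0 [P1 h e] h]

1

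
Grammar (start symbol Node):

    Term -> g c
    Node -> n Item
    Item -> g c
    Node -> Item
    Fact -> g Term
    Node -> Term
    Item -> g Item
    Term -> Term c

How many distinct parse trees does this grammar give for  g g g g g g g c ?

1

Parse trees for g g g g g g g c:
  [Node [Item g [Item g [Item g [Item g [Item g [Item g [Item g c]]]]]]]]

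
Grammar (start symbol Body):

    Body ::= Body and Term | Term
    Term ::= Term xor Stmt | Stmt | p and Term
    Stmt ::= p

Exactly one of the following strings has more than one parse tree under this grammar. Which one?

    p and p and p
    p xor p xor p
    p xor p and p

p and p and p

p and p and p: 4 trees
p xor p xor p: 1 tree
p xor p and p: 1 tree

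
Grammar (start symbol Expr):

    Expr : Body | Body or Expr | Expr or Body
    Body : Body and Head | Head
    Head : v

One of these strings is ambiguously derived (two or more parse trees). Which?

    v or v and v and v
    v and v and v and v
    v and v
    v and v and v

v or v and v and v: 2 trees
v and v and v and v: 1 tree
v and v: 1 tree
v and v and v: 1 tree

v or v and v and v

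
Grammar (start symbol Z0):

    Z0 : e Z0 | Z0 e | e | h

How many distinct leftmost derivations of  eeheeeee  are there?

21

Parse trees for eeheeeee (showing first 6 of 21):
  [Z0 e [Z0 e [Z0 [Z0 [Z0 [Z0 [Z0 [Z0 h] e] e] e] e] e]]]
  [Z0 e [Z0 [Z0 e [Z0 [Z0 [Z0 [Z0 [Z0 h] e] e] e] e]] e]]
  [Z0 e [Z0 [Z0 [Z0 e [Z0 [Z0 [Z0 [Z0 h] e] e] e]] e] e]]
  [Z0 e [Z0 [Z0 [Z0 [Z0 e [Z0 [Z0 [Z0 h] e] e]] e] e] e]]
  [Z0 e [Z0 [Z0 [Z0 [Z0 [Z0 e [Z0 [Z0 h] e]] e] e] e] e]]
  [Z0 e [Z0 [Z0 [Z0 [Z0 [Z0 [Z0 e [Z0 h]] e] e] e] e] e]]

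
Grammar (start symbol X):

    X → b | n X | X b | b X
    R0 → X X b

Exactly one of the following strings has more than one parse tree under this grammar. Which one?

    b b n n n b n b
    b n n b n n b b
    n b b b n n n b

b n n b n n b b

b b n n n b n b: 1 tree
b n n b n n b b: 8 trees
n b b b n n n b: 1 tree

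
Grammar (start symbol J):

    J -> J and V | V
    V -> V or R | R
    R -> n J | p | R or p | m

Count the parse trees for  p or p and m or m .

Parse trees for p or p and m or m:
  [J [J [V [V [R p]] or [R p]]] and [V [V [R m]] or [R m]]]
  [J [J [V [R [R p] or p]]] and [V [V [R m]] or [R m]]]

2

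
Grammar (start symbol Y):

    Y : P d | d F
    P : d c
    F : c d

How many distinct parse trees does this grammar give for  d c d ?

Parse trees for d c d:
  [Y [P d c] d]
  [Y d [F c d]]

2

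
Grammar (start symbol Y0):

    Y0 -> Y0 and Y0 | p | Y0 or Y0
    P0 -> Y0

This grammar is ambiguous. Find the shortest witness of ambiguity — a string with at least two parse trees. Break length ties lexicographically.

length 1: no string has ≥2 trees
length 3: no string has ≥2 trees
length 5: p and p and p has 2 parse trees

Two derivations of p and p and p:
  Y0 ⇒ Y0 and Y0 ⇒ Y0 and Y0 and Y0 ⇒ p and Y0 and Y0 ⇒ p and p and Y0 ⇒ p and p and p
  Y0 ⇒ Y0 and Y0 ⇒ p and Y0 ⇒ p and Y0 and Y0 ⇒ p and p and Y0 ⇒ p and p and p

p and p and p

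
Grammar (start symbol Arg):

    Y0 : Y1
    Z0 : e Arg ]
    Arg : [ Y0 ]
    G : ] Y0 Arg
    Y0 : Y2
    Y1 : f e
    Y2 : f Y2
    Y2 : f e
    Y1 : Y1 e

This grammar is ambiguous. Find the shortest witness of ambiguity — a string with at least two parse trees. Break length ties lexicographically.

[ f e ]

length 4: [ f e ] has 2 parse trees

Two derivations of [ f e ]:
  Arg ⇒ [ Y0 ] ⇒ [ Y1 ] ⇒ [ f e ]
  Arg ⇒ [ Y0 ] ⇒ [ Y2 ] ⇒ [ f e ]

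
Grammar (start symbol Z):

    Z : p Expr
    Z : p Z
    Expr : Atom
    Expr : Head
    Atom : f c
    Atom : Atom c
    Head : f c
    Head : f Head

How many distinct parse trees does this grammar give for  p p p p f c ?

2

Parse trees for p p p p f c:
  [Z p [Z p [Z p [Z p [Expr [Atom f c]]]]]]
  [Z p [Z p [Z p [Z p [Expr [Head f c]]]]]]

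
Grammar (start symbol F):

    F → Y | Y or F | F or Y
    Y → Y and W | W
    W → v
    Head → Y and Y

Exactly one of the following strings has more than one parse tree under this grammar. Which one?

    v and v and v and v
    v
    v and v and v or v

v and v and v and v: 1 tree
v: 1 tree
v and v and v or v: 2 trees

v and v and v or v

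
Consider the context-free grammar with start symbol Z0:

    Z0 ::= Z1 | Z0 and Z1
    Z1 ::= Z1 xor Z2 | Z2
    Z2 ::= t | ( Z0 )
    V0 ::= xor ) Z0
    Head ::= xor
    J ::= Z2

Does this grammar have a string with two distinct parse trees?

(V0, Head, J are unreachable from Z0, so their rules don't affect L(Z0).) Z0 → Z0 and Z1 | Z1  ;  Z1 → Z1 xor Z2 | Z2  — a left-associative chain with Z2 at the bottom. Each string factors uniquely by precedence.

Unambiguous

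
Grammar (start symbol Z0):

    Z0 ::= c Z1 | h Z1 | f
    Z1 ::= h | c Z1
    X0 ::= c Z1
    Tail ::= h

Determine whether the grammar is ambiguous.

Unambiguous

(X0, Tail are unreachable from Z0, so their rules don't affect L(Z0).) Restricted to the reachable nonterminals, every rule has the form A → t or A → t B, and no two rules for the same A share a first terminal. The grammar encodes a DFA — one run per string.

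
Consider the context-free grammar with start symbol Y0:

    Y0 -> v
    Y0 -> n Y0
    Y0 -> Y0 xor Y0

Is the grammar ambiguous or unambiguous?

Ambiguous

Witness: n v xor v

Derivation 1: Y0 ⇒ n Y0 ⇒ n Y0 xor Y0 ⇒ n v xor Y0 ⇒ n v xor v
Derivation 2: Y0 ⇒ Y0 xor Y0 ⇒ n Y0 xor Y0 ⇒ n v xor Y0 ⇒ n v xor v

Two distinct leftmost derivations for the same string.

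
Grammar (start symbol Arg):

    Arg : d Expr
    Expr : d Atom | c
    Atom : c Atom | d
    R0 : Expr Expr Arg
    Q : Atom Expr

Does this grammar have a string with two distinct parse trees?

(R0, Q are unreachable from Arg, so their rules don't affect L(Arg).) Each reachable nonterminal has at most one production per leading terminal, and all productions are right-linear; the derivation is determined token-by-token.

Unambiguous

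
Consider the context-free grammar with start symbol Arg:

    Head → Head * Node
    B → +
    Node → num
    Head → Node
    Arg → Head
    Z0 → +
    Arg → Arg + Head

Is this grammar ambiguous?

Unambiguous

Only Arg, Head, Node are reachable from Arg; ignoring the rest: Arg → Arg + Head | Head  ;  Head → Head * Node | Node  — a left-associative chain with Node at the bottom. Each string factors uniquely by precedence.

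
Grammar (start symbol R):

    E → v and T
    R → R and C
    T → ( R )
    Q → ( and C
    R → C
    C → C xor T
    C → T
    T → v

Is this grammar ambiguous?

Only R, C, T are reachable from R; ignoring the rest: R → R and C | C  ;  C → C xor T | T  — a left-associative chain with T at the bottom. Each string factors uniquely by precedence.

Unambiguous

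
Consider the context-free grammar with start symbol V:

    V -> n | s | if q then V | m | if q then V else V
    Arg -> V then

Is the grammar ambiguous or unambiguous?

Ambiguous

Witness: if q then if q then m else m

Derivation 1: V ⇒ if q then V ⇒ if q then if q then V else V ⇒ if q then if q then m else V ⇒ if q then if q then m else m
Derivation 2: V ⇒ if q then V else V ⇒ if q then if q then V else V ⇒ if q then if q then m else V ⇒ if q then if q then m else m

Two distinct leftmost derivations for the same string.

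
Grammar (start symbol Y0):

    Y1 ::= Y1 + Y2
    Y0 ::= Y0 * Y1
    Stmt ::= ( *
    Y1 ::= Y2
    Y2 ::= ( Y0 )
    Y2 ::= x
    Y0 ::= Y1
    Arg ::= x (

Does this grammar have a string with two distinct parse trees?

Unambiguous

(Stmt, Arg are unreachable from Y0, so their rules don't affect L(Y0).) The grammar is stratified — Y0 handles '*' (left-recursive), Y1 handles '+', Y2 atoms. Each operator has a fixed associativity and precedence level, so every string has one parse.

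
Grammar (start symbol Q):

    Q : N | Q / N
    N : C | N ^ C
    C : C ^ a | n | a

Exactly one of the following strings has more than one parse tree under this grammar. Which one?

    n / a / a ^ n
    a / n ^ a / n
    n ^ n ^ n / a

a / n ^ a / n

n / a / a ^ n: 1 tree
a / n ^ a / n: 2 trees
n ^ n ^ n / a: 1 tree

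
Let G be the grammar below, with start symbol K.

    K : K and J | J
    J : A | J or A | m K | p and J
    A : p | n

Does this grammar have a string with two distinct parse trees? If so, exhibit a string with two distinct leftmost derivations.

Ambiguous

Witness: p and n

Derivation 1: K ⇒ K and J ⇒ J and J ⇒ A and J ⇒ p and J ⇒ p and A ⇒ p and n
Derivation 2: K ⇒ J ⇒ p and J ⇒ p and A ⇒ p and n

Two distinct leftmost derivations for the same string.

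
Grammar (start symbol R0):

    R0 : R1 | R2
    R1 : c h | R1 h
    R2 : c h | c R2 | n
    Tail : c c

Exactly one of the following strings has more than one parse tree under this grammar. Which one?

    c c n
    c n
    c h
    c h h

c c n: 1 tree
c n: 1 tree
c h: 2 trees
c h h: 1 tree

c h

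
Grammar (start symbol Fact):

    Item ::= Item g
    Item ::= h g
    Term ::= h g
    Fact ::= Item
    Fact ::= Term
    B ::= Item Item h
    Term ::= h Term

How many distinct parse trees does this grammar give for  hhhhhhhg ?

1

Parse trees for hhhhhhhg:
  [Fact [Term h [Term h [Term h [Term h [Term h [Term h [Term h g]]]]]]]]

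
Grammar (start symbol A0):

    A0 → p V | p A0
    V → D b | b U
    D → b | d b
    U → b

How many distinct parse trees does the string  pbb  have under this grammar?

Parse trees for pbb:
  [A0 p [V [D b] b]]
  [A0 p [V b [U b]]]

2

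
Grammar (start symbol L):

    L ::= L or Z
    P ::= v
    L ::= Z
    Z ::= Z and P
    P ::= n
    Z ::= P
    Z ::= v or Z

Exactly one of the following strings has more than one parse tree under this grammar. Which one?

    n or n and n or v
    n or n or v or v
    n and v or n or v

n or n and n or v: 1 tree
n or n or v or v: 2 trees
n and v or n or v: 1 tree

n or n or v or v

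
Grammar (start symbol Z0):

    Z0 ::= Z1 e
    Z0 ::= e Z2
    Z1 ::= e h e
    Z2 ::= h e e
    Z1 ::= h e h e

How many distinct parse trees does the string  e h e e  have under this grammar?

2

Parse trees for e h e e:
  [Z0 [Z1 e h e] e]
  [Z0 e [Z2 h e e]]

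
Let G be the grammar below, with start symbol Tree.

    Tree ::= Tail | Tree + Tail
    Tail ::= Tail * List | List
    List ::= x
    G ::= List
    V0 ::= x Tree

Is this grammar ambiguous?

Unambiguous

(G, V0 are unreachable from Tree, so their rules don't affect L(Tree).) Tree → Tree + Tail | Tail  ;  Tail → Tail * List | List  — a left-associative chain with List at the bottom. Each string factors uniquely by precedence.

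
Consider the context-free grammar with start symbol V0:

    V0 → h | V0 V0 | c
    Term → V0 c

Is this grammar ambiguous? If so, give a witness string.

Witness: c c c

Derivation 1: V0 ⇒ V0 V0 ⇒ V0 V0 V0 ⇒ c V0 V0 ⇒ c c V0 ⇒ c c c
Derivation 2: V0 ⇒ V0 V0 ⇒ c V0 ⇒ c V0 V0 ⇒ c c V0 ⇒ c c c

Two distinct leftmost derivations for the same string.

Ambiguous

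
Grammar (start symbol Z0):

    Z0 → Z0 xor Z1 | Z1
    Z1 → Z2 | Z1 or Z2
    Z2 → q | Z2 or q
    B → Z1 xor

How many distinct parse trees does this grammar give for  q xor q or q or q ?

Parse trees for q xor q or q or q:
  [Z0 [Z0 [Z1 [Z2 q]]] xor [Z1 [Z2 [Z2 [Z2 q] or q] or q]]]
  [Z0 [Z0 [Z1 [Z2 q]]] xor [Z1 [Z1 [Z2 q]] or [Z2 [Z2 q] or q]]]
  [Z0 [Z0 [Z1 [Z2 q]]] xor [Z1 [Z1 [Z2 [Z2 q] or q]] or [Z2 q]]]
  [Z0 [Z0 [Z1 [Z2 q]]] xor [Z1 [Z1 [Z1 [Z2 q]] or [Z2 q]] or [Z2 q]]]

4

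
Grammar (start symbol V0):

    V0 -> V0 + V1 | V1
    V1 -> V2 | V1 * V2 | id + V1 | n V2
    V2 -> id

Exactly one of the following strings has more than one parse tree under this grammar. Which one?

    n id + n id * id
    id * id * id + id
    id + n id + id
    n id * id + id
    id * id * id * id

id + n id + id

n id + n id * id: 1 tree
id * id * id + id: 1 tree
id + n id + id: 2 trees
n id * id + id: 1 tree
id * id * id * id: 1 tree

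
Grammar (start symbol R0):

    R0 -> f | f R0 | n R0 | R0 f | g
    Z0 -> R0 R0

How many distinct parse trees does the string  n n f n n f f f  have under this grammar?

Parse trees for n n f n n f f f (showing first 6 of 29):
  [R0 n [R0 n [R0 f [R0 n [R0 n [R0 f [R0 f [R0 f]]]]]]]]
  [R0 n [R0 n [R0 f [R0 n [R0 n [R0 f [R0 [R0 f] f]]]]]]]
  [R0 n [R0 n [R0 f [R0 n [R0 n [R0 [R0 f [R0 f]] f]]]]]]
  [R0 n [R0 n [R0 f [R0 n [R0 n [R0 [R0 [R0 f] f] f]]]]]]
  [R0 n [R0 n [R0 f [R0 n [R0 [R0 n [R0 f [R0 f]]] f]]]]]
  [R0 n [R0 n [R0 f [R0 n [R0 [R0 n [R0 [R0 f] f]] f]]]]]

29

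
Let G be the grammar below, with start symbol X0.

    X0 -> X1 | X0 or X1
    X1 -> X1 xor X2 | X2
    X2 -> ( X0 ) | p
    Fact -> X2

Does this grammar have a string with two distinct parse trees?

Only X0, X1, X2 are reachable from X0; ignoring the rest: This is a standard precedence ladder (X0 over X1 over X2), with each level left-recursive on its own operator ('or' at X0, 'xor' at X1). That structure is LR(1), hence unambiguous.

Unambiguous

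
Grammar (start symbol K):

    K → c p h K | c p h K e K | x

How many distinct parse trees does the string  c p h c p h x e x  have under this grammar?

2

Parse trees for c p h c p h x e x:
  [K c p h [K c p h [K x] e [K x]]]
  [K c p h [K c p h [K x]] e [K x]]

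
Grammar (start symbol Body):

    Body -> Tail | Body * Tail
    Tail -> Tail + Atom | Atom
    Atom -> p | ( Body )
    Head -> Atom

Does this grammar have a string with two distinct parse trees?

Unambiguous

(Head is unreachable from Body, so its rules don't affect L(Body).) Body → Body * Tail | Tail  ;  Tail → Tail + Atom | Atom  — a left-associative chain with Atom at the bottom. Each string factors uniquely by precedence.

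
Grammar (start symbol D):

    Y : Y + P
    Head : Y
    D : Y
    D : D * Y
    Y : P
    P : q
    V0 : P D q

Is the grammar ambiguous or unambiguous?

Only D, Y, P are reachable from D; ignoring the rest: D → D * Y | Y  ;  Y → Y + P | P  — a left-associative chain with P at the bottom. Each string factors uniquely by precedence.

Unambiguous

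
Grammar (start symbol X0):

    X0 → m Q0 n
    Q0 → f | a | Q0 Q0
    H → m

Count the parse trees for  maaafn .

Parse trees for maaafn:
  [X0 m [Q0 [Q0 a] [Q0 [Q0 a] [Q0 [Q0 a] [Q0 f]]]] n]
  [X0 m [Q0 [Q0 a] [Q0 [Q0 [Q0 a] [Q0 a]] [Q0 f]]] n]
  [X0 m [Q0 [Q0 [Q0 a] [Q0 a]] [Q0 [Q0 a] [Q0 f]]] n]
  [X0 m [Q0 [Q0 [Q0 a] [Q0 [Q0 a] [Q0 a]]] [Q0 f]] n]
  [X0 m [Q0 [Q0 [Q0 [Q0 a] [Q0 a]] [Q0 a]] [Q0 f]] n]

5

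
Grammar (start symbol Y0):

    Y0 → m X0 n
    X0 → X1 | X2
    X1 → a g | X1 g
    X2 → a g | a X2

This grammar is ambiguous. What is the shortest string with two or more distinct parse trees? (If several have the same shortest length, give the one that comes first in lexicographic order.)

length 4: m a g n has 2 parse trees

Two derivations of m a g n:
  Y0 ⇒ m X0 n ⇒ m X1 n ⇒ m a g n
  Y0 ⇒ m X0 n ⇒ m X2 n ⇒ m a g n

m a g n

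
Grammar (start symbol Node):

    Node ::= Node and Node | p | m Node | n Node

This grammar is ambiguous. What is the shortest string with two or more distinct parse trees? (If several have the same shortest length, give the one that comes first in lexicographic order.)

length 1: no string has ≥2 trees
length 2: no string has ≥2 trees
length 3: no string has ≥2 trees
length 4: m p and p has 2 parse trees

Two derivations of m p and p:
  Node ⇒ Node and Node ⇒ m Node and Node ⇒ m p and Node ⇒ m p and p
  Node ⇒ m Node ⇒ m Node and Node ⇒ m p and Node ⇒ m p and p

m p and p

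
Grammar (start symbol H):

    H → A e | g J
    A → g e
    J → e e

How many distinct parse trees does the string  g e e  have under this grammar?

2

Parse trees for g e e:
  [H [A g e] e]
  [H g [J e e]]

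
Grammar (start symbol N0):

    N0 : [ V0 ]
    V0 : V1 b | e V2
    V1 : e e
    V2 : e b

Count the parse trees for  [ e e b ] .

Parse trees for [ e e b ]:
  [N0 [ [V0 [V1 e e] b] ]]
  [N0 [ [V0 e [V2 e b]] ]]

2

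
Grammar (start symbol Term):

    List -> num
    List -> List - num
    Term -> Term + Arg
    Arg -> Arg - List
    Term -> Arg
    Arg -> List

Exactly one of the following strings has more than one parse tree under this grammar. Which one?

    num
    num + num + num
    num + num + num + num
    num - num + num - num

num: 1 tree
num + num + num: 1 tree
num + num + num + num: 1 tree
num - num + num - num: 4 trees

num - num + num - num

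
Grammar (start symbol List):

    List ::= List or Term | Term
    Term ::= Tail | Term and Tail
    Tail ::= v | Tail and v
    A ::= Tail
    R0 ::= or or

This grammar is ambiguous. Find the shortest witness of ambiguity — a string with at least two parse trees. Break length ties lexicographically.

length 1: no string has ≥2 trees
length 3: v and v has 2 parse trees

Two derivations of v and v:
  List ⇒ Term ⇒ Tail ⇒ Tail and v ⇒ v and v
  List ⇒ Term ⇒ Term and Tail ⇒ Tail and Tail ⇒ v and Tail ⇒ v and v

v and v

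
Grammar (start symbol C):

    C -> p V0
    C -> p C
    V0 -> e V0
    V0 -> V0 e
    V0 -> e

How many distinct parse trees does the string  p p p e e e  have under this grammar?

Parse trees for p p p e e e:
  [C p [C p [C p [V0 e [V0 e [V0 e]]]]]]
  [C p [C p [C p [V0 e [V0 [V0 e] e]]]]]
  [C p [C p [C p [V0 [V0 e [V0 e]] e]]]]
  [C p [C p [C p [V0 [V0 [V0 e] e] e]]]]

4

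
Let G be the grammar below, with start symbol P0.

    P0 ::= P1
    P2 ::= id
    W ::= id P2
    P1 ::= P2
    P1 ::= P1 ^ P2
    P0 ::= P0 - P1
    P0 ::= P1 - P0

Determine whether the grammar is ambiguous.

Ambiguous

Witness: id - id

Derivation 1: P0 ⇒ P0 - P1 ⇒ P1 - P1 ⇒ P2 - P1 ⇒ id - P1 ⇒ id - P2 ⇒ id - id
Derivation 2: P0 ⇒ P1 - P0 ⇒ P2 - P0 ⇒ id - P0 ⇒ id - P1 ⇒ id - P2 ⇒ id - id

Two distinct leftmost derivations for the same string.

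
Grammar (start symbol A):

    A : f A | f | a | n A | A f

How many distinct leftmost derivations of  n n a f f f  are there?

10

Parse trees for n n a f f f (showing first 6 of 10):
  [A n [A n [A [A [A [A a] f] f] f]]]
  [A n [A [A n [A [A [A a] f] f]] f]]
  [A n [A [A [A n [A [A a] f]] f] f]]
  [A n [A [A [A [A n [A a]] f] f] f]]
  [A [A n [A n [A [A [A a] f] f]]] f]
  [A [A n [A [A n [A [A a] f]] f]] f]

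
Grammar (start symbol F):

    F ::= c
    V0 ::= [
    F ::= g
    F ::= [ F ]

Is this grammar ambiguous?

Unambiguous

Only F is reachable from F; ignoring the rest: Each string is a nest of matched brackets around a single atom. An opening bracket forces the recursive rule; an atom forces the base rule.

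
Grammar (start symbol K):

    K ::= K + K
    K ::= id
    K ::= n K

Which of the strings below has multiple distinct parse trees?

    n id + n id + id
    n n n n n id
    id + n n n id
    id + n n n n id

n id + n id + id

n id + n id + id: 7 trees
n n n n n id: 1 tree
id + n n n id: 1 tree
id + n n n n id: 1 tree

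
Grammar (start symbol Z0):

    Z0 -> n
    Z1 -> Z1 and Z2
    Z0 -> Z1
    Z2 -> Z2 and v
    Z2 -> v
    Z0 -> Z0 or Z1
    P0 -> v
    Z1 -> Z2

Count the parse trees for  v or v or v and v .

2

Parse trees for v or v or v and v:
  [Z0 [Z0 [Z0 [Z1 [Z2 v]]] or [Z1 [Z2 v]]] or [Z1 [Z1 [Z2 v]] and [Z2 v]]]
  [Z0 [Z0 [Z0 [Z1 [Z2 v]]] or [Z1 [Z2 v]]] or [Z1 [Z2 [Z2 v] and v]]]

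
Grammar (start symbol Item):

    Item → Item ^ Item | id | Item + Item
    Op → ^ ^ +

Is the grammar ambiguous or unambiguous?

Ambiguous

Witness: id + id + id

Derivation 1: Item ⇒ Item + Item ⇒ id + Item ⇒ id + Item + Item ⇒ id + id + Item ⇒ id + id + id
Derivation 2: Item ⇒ Item + Item ⇒ Item + Item + Item ⇒ id + Item + Item ⇒ id + id + Item ⇒ id + id + id

Two distinct leftmost derivations for the same string.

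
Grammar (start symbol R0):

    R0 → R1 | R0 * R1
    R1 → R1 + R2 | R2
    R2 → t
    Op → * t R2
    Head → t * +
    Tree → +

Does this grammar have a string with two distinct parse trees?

Unambiguous

(Op, Head, Tree are unreachable from R0, so their rules don't affect L(R0).) R0 → R0 * R1 | R1  ;  R1 → R1 + R2 | R2  — a left-associative chain with R2 at the bottom. Each string factors uniquely by precedence.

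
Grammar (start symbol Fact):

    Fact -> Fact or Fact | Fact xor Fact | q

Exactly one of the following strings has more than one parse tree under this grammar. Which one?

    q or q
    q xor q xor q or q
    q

q xor q xor q or q

q or q: 1 tree
q xor q xor q or q: 5 trees
q: 1 tree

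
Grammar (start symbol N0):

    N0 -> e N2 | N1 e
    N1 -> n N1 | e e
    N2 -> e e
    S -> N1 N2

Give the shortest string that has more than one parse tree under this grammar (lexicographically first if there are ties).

length 3: e e e has 2 parse trees

Two derivations of e e e:
  N0 ⇒ e N2 ⇒ e e e
  N0 ⇒ N1 e ⇒ e e e

e e e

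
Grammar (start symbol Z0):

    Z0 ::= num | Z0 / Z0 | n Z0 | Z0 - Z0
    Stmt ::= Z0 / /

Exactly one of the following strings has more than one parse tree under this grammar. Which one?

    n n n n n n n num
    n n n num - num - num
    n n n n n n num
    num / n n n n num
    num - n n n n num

n n n n n n n num: 1 tree
n n n num - num - num: 14 trees
n n n n n n num: 1 tree
num / n n n n num: 1 tree
num - n n n n num: 1 tree

n n n num - num - num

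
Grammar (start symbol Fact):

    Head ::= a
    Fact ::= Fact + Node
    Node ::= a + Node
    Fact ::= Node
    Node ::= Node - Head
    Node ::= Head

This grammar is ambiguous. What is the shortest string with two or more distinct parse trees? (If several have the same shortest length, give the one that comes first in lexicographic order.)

length 1: no string has ≥2 trees
length 3: a + a has 2 parse trees

Two derivations of a + a:
  Fact ⇒ Fact + Node ⇒ Node + Node ⇒ Head + Node ⇒ a + Node ⇒ a + Head ⇒ a + a
  Fact ⇒ Node ⇒ a + Node ⇒ a + Head ⇒ a + a

a + a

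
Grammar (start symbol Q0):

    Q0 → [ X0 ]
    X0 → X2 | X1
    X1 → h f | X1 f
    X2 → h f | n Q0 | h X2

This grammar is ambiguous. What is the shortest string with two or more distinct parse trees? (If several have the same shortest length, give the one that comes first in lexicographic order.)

[ h f ]

length 4: [ h f ] has 2 parse trees

Two derivations of [ h f ]:
  Q0 ⇒ [ X0 ] ⇒ [ X2 ] ⇒ [ h f ]
  Q0 ⇒ [ X0 ] ⇒ [ X1 ] ⇒ [ h f ]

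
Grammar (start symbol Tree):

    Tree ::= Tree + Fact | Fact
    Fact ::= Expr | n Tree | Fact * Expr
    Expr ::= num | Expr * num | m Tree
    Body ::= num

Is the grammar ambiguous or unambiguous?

Witness: num * num

Derivation 1: Tree ⇒ Fact ⇒ Expr ⇒ Expr * num ⇒ num * num
Derivation 2: Tree ⇒ Fact ⇒ Fact * Expr ⇒ Expr * Expr ⇒ num * Expr ⇒ num * num

Two distinct leftmost derivations for the same string.

Ambiguous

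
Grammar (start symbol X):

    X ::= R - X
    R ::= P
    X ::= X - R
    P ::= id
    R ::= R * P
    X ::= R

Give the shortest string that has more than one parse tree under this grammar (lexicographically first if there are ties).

id - id

length 1: no string has ≥2 trees
length 3: id - id has 2 parse trees

Two derivations of id - id:
  X ⇒ R - X ⇒ P - X ⇒ id - X ⇒ id - R ⇒ id - P ⇒ id - id
  X ⇒ X - R ⇒ R - R ⇒ P - R ⇒ id - R ⇒ id - P ⇒ id - id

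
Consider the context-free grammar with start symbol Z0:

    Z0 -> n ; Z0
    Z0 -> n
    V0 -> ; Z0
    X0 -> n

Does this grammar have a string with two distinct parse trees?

(X0, V0 are unreachable from Z0, so their rules don't affect L(Z0).) Right-recursive list with a separator: after each atom, whether the separator follows determines the rule. One parse per string.

Unambiguous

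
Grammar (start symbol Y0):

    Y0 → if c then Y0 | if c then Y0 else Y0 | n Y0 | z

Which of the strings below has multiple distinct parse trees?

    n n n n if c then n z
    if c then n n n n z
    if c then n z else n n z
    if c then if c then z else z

if c then if c then z else z

n n n n if c then n z: 1 tree
if c then n n n n z: 1 tree
if c then n z else n n z: 1 tree
if c then if c then z else z: 2 trees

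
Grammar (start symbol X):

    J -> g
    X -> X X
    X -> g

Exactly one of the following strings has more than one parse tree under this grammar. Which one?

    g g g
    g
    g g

g g g: 2 trees
g: 1 tree
g g: 1 tree

g g g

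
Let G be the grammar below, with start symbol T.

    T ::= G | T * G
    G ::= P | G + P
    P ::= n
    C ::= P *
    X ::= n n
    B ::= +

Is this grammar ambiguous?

Unambiguous

Only T, G, P are reachable from T; ignoring the rest: The grammar is stratified — T handles '*' (left-recursive), G handles '+', P atoms. Each operator has a fixed associativity and precedence level, so every string has one parse.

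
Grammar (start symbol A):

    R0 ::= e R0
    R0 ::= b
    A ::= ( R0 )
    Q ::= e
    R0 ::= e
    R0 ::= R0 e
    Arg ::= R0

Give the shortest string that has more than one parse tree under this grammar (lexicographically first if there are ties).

length 3: no string has ≥2 trees
length 4: ( e e ) has 2 parse trees

Two derivations of ( e e ):
  A ⇒ ( R0 ) ⇒ ( e R0 ) ⇒ ( e e )
  A ⇒ ( R0 ) ⇒ ( R0 e ) ⇒ ( e e )

( e e )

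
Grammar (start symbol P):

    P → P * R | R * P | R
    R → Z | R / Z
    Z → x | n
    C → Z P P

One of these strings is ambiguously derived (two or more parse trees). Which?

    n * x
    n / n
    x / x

n * x: 2 trees
n / n: 1 tree
x / x: 1 tree

n * x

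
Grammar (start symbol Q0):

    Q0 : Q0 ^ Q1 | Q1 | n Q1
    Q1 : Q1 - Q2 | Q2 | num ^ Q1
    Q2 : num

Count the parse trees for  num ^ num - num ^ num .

3

Parse trees for num ^ num - num ^ num:
  [Q0 [Q0 [Q0 [Q1 [Q2 num]]] ^ [Q1 [Q1 [Q2 num]] - [Q2 num]]] ^ [Q1 [Q2 num]]]
  [Q0 [Q0 [Q1 [Q1 num ^ [Q1 [Q2 num]]] - [Q2 num]]] ^ [Q1 [Q2 num]]]
  [Q0 [Q0 [Q1 num ^ [Q1 [Q1 [Q2 num]] - [Q2 num]]]] ^ [Q1 [Q2 num]]]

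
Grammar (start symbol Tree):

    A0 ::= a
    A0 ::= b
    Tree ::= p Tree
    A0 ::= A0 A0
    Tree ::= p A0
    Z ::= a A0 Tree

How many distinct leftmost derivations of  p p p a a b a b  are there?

14

Parse trees for p p p a a b a b (showing first 6 of 14):
  [Tree p [Tree p [Tree p [A0 [A0 a] [A0 [A0 a] [A0 [A0 b] [A0 [A0 a] [A0 b]]]]]]]]
  [Tree p [Tree p [Tree p [A0 [A0 a] [A0 [A0 a] [A0 [A0 [A0 b] [A0 a]] [A0 b]]]]]]]
  [Tree p [Tree p [Tree p [A0 [A0 a] [A0 [A0 [A0 a] [A0 b]] [A0 [A0 a] [A0 b]]]]]]]
  [Tree p [Tree p [Tree p [A0 [A0 a] [A0 [A0 [A0 a] [A0 [A0 b] [A0 a]]] [A0 b]]]]]]
  [Tree p [Tree p [Tree p [A0 [A0 a] [A0 [A0 [A0 [A0 a] [A0 b]] [A0 a]] [A0 b]]]]]]
  [Tree p [Tree p [Tree p [A0 [A0 [A0 a] [A0 a]] [A0 [A0 b] [A0 [A0 a] [A0 b]]]]]]]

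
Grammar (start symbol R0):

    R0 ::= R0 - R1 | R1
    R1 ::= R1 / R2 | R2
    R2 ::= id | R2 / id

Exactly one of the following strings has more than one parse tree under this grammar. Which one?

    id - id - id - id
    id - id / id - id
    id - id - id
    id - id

id - id / id - id

id - id - id - id: 1 tree
id - id / id - id: 2 trees
id - id - id: 1 tree
id - id: 1 tree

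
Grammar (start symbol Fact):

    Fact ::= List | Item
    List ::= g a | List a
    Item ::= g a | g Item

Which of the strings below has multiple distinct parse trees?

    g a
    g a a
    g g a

g a

g a: 2 trees
g a a: 1 tree
g g a: 1 tree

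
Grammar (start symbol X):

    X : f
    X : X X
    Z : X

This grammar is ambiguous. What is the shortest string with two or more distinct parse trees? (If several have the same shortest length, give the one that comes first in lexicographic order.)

f f f

length 1: no string has ≥2 trees
length 2: no string has ≥2 trees
length 3: f f f has 2 parse trees

Two derivations of f f f:
  X ⇒ X X ⇒ f X ⇒ f X X ⇒ f f X ⇒ f f f
  X ⇒ X X ⇒ X X X ⇒ f X X ⇒ f f X ⇒ f f f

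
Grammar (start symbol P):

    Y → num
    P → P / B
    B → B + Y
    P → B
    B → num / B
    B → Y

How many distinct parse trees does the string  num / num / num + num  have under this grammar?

7

Parse trees for num / num / num + num:
  [P [P [B [Y num]]] / [B [B num / [B [Y num]]] + [Y num]]]
  [P [P [B [Y num]]] / [B num / [B [B [Y num]] + [Y num]]]]
  [P [P [P [B [Y num]]] / [B [Y num]]] / [B [B [Y num]] + [Y num]]]
  [P [P [B num / [B [Y num]]]] / [B [B [Y num]] + [Y num]]]
  [P [B [B num / [B num / [B [Y num]]]] + [Y num]]]
  [P [B num / [B [B num / [B [Y num]]] + [Y num]]]]
  [P [B num / [B num / [B [B [Y num]] + [Y num]]]]]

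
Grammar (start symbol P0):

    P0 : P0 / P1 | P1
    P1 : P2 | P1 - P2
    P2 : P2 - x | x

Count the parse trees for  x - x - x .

4

Parse trees for x - x - x:
  [P0 [P1 [P2 [P2 [P2 x] - x] - x]]]
  [P0 [P1 [P1 [P2 x]] - [P2 [P2 x] - x]]]
  [P0 [P1 [P1 [P2 [P2 x] - x]] - [P2 x]]]
  [P0 [P1 [P1 [P1 [P2 x]] - [P2 x]] - [P2 x]]]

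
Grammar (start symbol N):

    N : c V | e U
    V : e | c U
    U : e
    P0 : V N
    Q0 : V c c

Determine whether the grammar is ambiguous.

Unambiguous

Only N, V, U are reachable from N; ignoring the rest: The reachable rules are right-linear with at most one rule per (nonterminal, next-terminal) pair. Each input token forces the next rule, so parsing is deterministic.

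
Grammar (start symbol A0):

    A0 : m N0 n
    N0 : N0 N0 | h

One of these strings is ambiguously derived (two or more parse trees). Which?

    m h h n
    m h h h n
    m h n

m h h n: 1 tree
m h h h n: 2 trees
m h n: 1 tree

m h h h n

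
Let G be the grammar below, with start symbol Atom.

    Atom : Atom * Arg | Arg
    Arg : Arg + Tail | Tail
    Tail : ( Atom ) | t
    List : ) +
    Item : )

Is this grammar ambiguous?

(List, Item are unreachable from Atom, so their rules don't affect L(Atom).) This is a standard precedence ladder (Atom over Arg over Tail), with each level left-recursive on its own operator ('*' at Atom, '+' at Arg). That structure is LR(1), hence unambiguous.

Unambiguous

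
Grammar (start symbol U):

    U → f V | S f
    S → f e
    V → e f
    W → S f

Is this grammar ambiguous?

Witness: f e f

Derivation 1: U ⇒ f V ⇒ f e f
Derivation 2: U ⇒ S f ⇒ f e f

Two distinct leftmost derivations for the same string.

Ambiguous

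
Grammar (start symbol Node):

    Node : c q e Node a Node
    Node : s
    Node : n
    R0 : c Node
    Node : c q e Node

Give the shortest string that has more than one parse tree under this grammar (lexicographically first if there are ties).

length 1: no string has ≥2 trees
length 4: no string has ≥2 trees
length 6: no string has ≥2 trees
length 7: no string has ≥2 trees
length 9: c q e c q e n a n has 2 parse trees

Two derivations of c q e c q e n a n:
  Node ⇒ c q e Node a Node ⇒ c q e c q e Node a Node ⇒ c q e c q e n a Node ⇒ c q e c q e n a n
  Node ⇒ c q e Node ⇒ c q e c q e Node a Node ⇒ c q e c q e n a Node ⇒ c q e c q e n a n

c q e c q e n a n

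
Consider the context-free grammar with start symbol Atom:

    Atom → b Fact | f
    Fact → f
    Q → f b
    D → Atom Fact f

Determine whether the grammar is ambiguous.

(Q, D are unreachable from Atom, so their rules don't affect L(Atom).) Restricted to the reachable nonterminals, every rule has the form A → t or A → t B, and no two rules for the same A share a first terminal. The grammar encodes a DFA — one run per string.

Unambiguous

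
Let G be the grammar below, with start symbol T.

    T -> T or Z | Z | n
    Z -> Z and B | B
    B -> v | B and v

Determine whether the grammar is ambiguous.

Ambiguous

Witness: v and v

Derivation 1: T ⇒ Z ⇒ Z and B ⇒ B and B ⇒ v and B ⇒ v and v
Derivation 2: T ⇒ Z ⇒ B ⇒ B and v ⇒ v and v

Two distinct leftmost derivations for the same string.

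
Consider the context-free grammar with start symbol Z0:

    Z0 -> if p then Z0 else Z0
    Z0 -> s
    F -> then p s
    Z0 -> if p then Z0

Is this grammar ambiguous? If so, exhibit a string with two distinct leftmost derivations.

Ambiguous

Witness: if p then if p then s else s

Derivation 1: Z0 ⇒ if p then Z0 else Z0 ⇒ if p then if p then Z0 else Z0 ⇒ if p then if p then s else Z0 ⇒ if p then if p then s else s
Derivation 2: Z0 ⇒ if p then Z0 ⇒ if p then if p then Z0 else Z0 ⇒ if p then if p then s else Z0 ⇒ if p then if p then s else s

Two distinct leftmost derivations for the same string.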